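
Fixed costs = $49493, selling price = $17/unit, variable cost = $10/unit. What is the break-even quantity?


Formula: BEQ = Fixed Costs / (Price - Variable Cost)
Contribution margin = $17 - $10 = $7/unit
BEQ = ceil($49493 / $7/unit) = ceil(7070.43) = 7071 units

7071 units


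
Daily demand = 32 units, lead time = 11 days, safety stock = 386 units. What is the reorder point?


Formula: ROP = (Daily Demand * Lead Time) + Safety Stock
Demand during lead time = 32 * 11 = 352 units
ROP = 352 + 386 = 738 units

738 units


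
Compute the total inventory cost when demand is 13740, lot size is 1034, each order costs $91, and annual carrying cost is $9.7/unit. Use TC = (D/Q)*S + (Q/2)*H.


TC = 13740/1034 * 91 + 1034/2 * 9.7

$6224.13


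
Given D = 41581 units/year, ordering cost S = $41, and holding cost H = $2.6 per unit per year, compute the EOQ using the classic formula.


Formula: EOQ = sqrt(2 * D * S / H)
Numerator: 2 * 41581 * 41 = 3409642
2DS/H = 3409642 / 2.6 = 1311400.8
EOQ = sqrt(1311400.8) = 1145.2 units

1145.2 units


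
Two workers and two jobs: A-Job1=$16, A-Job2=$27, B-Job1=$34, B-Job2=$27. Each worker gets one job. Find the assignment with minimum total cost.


Option 1: A->1 + B->2 = $16 + $27 = $43
Option 2: A->2 + B->1 = $27 + $34 = $61
Min cost = min($43, $61) = $43

$43


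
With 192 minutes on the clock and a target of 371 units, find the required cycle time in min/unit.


Formula: CT = Available Time / Number of Units
CT = 192 min / 371 units
CT = 0.52 min/unit

0.52 min/unit


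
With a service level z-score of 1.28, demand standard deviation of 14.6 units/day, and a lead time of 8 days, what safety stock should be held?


Formula: SS = z * sigma_d * sqrt(LT)
sqrt(LT) = sqrt(8) = 2.8284
SS = 1.28 * 14.6 * 2.8284
SS = 52.9 units

52.9 units


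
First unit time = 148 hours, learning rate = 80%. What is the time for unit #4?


Formula: T_n = T_1 * (learning_rate)^(log2(n)) where learning_rate = rate/100
Doublings = log2(4) = 2
T_n = 148 * 0.8^2
T_n = 148 * 0.64 = 94.7 hours

94.7 hours


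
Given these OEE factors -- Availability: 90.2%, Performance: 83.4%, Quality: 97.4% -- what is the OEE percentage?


Formula: OEE = Availability * Performance * Quality / 10000
A * P = 90.2% * 83.4% / 100 = 75.23%
OEE = 75.23% * 97.4% / 100 = 73.3%

73.3%


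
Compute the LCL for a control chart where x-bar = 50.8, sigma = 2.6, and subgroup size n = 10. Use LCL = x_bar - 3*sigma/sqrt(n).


LCL = 50.8 - 3 * 2.6 / sqrt(10)

48.33


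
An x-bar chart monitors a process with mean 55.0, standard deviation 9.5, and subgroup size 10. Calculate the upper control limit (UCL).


UCL = 55.0 + 3 * 9.5 / sqrt(10)

64.01


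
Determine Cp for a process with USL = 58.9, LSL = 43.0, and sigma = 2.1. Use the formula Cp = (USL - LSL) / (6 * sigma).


Cp = (58.9 - 43.0) / (6 * 2.1)

1.26


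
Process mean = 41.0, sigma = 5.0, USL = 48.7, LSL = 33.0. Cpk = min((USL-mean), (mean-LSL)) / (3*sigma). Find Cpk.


Cpu = (48.7 - 41.0) / (3 * 5.0) = 0.51
Cpl = (41.0 - 33.0) / (3 * 5.0) = 0.53
Cpk = min(0.51, 0.53) = 0.51

0.51


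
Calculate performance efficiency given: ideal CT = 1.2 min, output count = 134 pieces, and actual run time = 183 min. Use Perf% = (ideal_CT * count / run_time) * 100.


Formula: Performance = (Ideal CT * Total Count) / Run Time * 100
Ideal output time = 1.2 * 134 = 160.8 min
Performance = 160.8 / 183 * 100 = 87.9%

87.9%


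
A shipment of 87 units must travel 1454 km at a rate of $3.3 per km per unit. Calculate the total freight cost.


TC = dist * cost * units = 1454 * 3.3 * 87 = $417443.40

$417443.40


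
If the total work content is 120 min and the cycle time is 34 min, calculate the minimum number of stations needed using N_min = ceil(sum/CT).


Formula: N_min = ceil(Sum of Task Times / Cycle Time)
N_min = ceil(120 min / 34 min) = ceil(3.5294)
N_min = 4 stations

4


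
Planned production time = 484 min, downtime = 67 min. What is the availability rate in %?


Formula: Availability = (Planned Time - Downtime) / Planned Time * 100
Uptime = 484 - 67 = 417 min
Availability = 417 / 484 * 100 = 86.2%

86.2%


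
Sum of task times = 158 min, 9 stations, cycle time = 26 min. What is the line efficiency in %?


Formula: Efficiency = Sum of Task Times / (N_stations * CT) * 100
Total station capacity = 9 stations * 26 min = 234 min
Efficiency = 158 / 234 * 100 = 67.5%

67.5%


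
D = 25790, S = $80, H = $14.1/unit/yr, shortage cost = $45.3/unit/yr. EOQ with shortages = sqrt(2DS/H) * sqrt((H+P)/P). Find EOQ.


Formula: EOQ* = sqrt(2DS/H) * sqrt((H+P)/P)
Base EOQ = sqrt(2*25790*80/14.1) = 540.97 units
Correction = sqrt((14.1+45.3)/45.3) = 1.1451
EOQ* = 540.97 * 1.1451 = 619.5 units

619.5 units


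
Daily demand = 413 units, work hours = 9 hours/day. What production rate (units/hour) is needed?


Formula: Production Rate = Daily Demand / Available Hours
Rate = 413 units/day / 9 hours/day
Rate = 45.9 units/hour

45.9 units/hour


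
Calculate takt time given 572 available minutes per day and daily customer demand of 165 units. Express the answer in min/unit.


Formula: Takt Time = Available Production Time / Customer Demand
Takt = 572 min/day / 165 units/day
Takt = 3.47 min/unit

3.47 min/unit


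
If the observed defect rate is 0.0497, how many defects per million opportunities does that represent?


DPMO = defect_rate * 1000000 = 0.0497 * 1000000

49700


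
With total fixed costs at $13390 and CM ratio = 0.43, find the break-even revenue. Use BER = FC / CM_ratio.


Formula: BER = Fixed Costs / Contribution Margin Ratio
BER = $13390 / 0.43
BER = $31139.53 (to the nearest cent)

$31139.53


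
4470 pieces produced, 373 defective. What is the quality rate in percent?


Formula: Quality Rate = Good Pieces / Total Pieces * 100
Good pieces = 4470 - 373 = 4097
QR = 4097 / 4470 * 100 = 91.7%

91.7%


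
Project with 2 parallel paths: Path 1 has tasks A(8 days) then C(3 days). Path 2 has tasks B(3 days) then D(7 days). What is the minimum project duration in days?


Path 1 = 8 + 3 = 11 days
Path 2 = 3 + 7 = 10 days
Duration = max(11, 10) = 11 days

11 days


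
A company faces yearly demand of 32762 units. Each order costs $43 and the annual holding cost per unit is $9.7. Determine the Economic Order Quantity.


Formula: EOQ = sqrt(2 * D * S / H)
Numerator: 2 * 32762 * 43 = 2817532
2DS/H = 2817532 / 9.7 = 290467.2
EOQ = sqrt(290467.2) = 539.0 units

539.0 units


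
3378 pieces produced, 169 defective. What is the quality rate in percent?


Formula: Quality Rate = Good Pieces / Total Pieces * 100
Good pieces = 3378 - 169 = 3209
QR = 3209 / 3378 * 100 = 95.0%

95.0%


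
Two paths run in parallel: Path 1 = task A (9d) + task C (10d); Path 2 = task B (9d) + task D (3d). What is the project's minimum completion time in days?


Path 1 = 9 + 10 = 19 days
Path 2 = 9 + 3 = 12 days
Duration = max(19, 12) = 19 days

19 days


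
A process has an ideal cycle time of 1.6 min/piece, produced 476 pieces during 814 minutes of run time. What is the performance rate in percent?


Formula: Performance = (Ideal CT * Total Count) / Run Time * 100
Ideal output time = 1.6 * 476 = 761.6 min
Performance = 761.6 / 814 * 100 = 93.6%

93.6%


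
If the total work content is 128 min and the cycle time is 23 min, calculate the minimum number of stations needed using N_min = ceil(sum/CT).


Formula: N_min = ceil(Sum of Task Times / Cycle Time)
N_min = ceil(128 min / 23 min) = ceil(5.5652)
N_min = 6 stations

6


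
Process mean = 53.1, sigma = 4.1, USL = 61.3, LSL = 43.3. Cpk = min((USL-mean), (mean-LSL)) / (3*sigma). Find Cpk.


Cpu = (61.3 - 53.1) / (3 * 4.1) = 0.67
Cpl = (53.1 - 43.3) / (3 * 4.1) = 0.8
Cpk = min(0.67, 0.8) = 0.67

0.67


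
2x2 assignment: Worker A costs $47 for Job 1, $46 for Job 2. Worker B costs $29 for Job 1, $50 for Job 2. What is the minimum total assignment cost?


Option 1: A->1 + B->2 = $47 + $50 = $97
Option 2: A->2 + B->1 = $46 + $29 = $75
Min cost = min($97, $75) = $75

$75


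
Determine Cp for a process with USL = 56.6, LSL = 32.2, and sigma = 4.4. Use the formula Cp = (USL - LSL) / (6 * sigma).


Cp = (56.6 - 32.2) / (6 * 4.4)

0.92


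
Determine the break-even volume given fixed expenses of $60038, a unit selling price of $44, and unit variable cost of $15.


Formula: BEQ = Fixed Costs / (Price - Variable Cost)
Contribution margin = $44 - $15 = $29/unit
BEQ = ceil($60038 / $29/unit) = ceil(2070.28) = 2071 units

2071 units


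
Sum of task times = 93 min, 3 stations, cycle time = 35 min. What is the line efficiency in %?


Formula: Efficiency = Sum of Task Times / (N_stations * CT) * 100
Total station capacity = 3 stations * 35 min = 105 min
Efficiency = 93 / 105 * 100 = 88.6%

88.6%


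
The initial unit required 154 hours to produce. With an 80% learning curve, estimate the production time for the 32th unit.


Formula: T_n = T_1 * (learning_rate)^(log2(n)) where learning_rate = rate/100
Doublings = log2(32) = 5
T_n = 154 * 0.8^5
T_n = 154 * 0.3277 = 50.5 hours

50.5 hours


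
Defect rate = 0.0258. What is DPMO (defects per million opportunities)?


DPMO = defect_rate * 1000000 = 0.0258 * 1000000

25800


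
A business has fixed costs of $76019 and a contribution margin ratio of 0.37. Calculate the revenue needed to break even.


Formula: BER = Fixed Costs / Contribution Margin Ratio
BER = $76019 / 0.37
BER = $205456.76 (to the nearest cent)

$205456.76


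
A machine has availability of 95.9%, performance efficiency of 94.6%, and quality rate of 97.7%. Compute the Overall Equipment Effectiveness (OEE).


Formula: OEE = Availability * Performance * Quality / 10000
A * P = 95.9% * 94.6% / 100 = 90.72%
OEE = 90.72% * 97.7% / 100 = 88.6%

88.6%


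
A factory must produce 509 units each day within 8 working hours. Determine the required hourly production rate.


Formula: Production Rate = Daily Demand / Available Hours
Rate = 509 units/day / 8 hours/day
Rate = 63.6 units/hour

63.6 units/hour


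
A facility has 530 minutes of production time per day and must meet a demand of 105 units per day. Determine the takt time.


Formula: Takt Time = Available Production Time / Customer Demand
Takt = 530 min/day / 105 units/day
Takt = 5.05 min/unit

5.05 min/unit


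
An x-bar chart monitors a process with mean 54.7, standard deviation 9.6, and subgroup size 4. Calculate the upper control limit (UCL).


UCL = 54.7 + 3 * 9.6 / sqrt(4)

69.1


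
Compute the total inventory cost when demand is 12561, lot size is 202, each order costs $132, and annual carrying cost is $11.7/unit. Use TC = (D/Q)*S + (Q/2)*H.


TC = 12561/202 * 132 + 202/2 * 11.7

$9389.88


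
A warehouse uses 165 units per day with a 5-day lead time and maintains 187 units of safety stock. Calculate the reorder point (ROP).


Formula: ROP = (Daily Demand * Lead Time) + Safety Stock
Demand during lead time = 165 * 5 = 825 units
ROP = 825 + 187 = 1012 units

1012 units


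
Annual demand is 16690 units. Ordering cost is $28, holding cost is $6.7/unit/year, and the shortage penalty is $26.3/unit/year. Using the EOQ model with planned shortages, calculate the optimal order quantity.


Formula: EOQ* = sqrt(2DS/H) * sqrt((H+P)/P)
Base EOQ = sqrt(2*16690*28/6.7) = 373.49 units
Correction = sqrt((6.7+26.3)/26.3) = 1.12016
EOQ* = 373.49 * 1.12016 = 418.4 units

418.4 units


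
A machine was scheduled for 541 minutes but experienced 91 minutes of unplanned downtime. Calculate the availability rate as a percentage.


Formula: Availability = (Planned Time - Downtime) / Planned Time * 100
Uptime = 541 - 91 = 450 min
Availability = 450 / 541 * 100 = 83.2%

83.2%


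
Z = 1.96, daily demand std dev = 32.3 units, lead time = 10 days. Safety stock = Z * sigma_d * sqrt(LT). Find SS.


Formula: SS = z * sigma_d * sqrt(LT)
sqrt(LT) = sqrt(10) = 3.1623
SS = 1.96 * 32.3 * 3.1623
SS = 200.2 units

200.2 units


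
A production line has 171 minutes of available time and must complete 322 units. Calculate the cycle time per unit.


Formula: CT = Available Time / Number of Units
CT = 171 min / 322 units
CT = 0.53 min/unit

0.53 min/unit


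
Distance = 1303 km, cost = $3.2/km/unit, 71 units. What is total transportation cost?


TC = dist * cost * units = 1303 * 3.2 * 71 = $296041.60

$296041.60


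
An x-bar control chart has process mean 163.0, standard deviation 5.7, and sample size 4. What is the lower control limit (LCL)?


LCL = 163.0 - 3 * 5.7 / sqrt(4)

154.45


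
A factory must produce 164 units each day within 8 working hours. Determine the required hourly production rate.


Formula: Production Rate = Daily Demand / Available Hours
Rate = 164 units/day / 8 hours/day
Rate = 20.5 units/hour

20.5 units/hour


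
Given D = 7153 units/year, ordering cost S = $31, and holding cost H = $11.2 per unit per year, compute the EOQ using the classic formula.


Formula: EOQ = sqrt(2 * D * S / H)
Numerator: 2 * 7153 * 31 = 443486
2DS/H = 443486 / 11.2 = 39597.0
EOQ = sqrt(39597.0) = 199.0 units

199.0 units


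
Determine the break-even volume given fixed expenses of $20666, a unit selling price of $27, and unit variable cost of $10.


Formula: BEQ = Fixed Costs / (Price - Variable Cost)
Contribution margin = $27 - $10 = $17/unit
BEQ = ceil($20666 / $17/unit) = ceil(1215.65) = 1216 units

1216 units


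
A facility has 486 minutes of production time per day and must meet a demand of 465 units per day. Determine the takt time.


Formula: Takt Time = Available Production Time / Customer Demand
Takt = 486 min/day / 465 units/day
Takt = 1.05 min/unit

1.05 min/unit


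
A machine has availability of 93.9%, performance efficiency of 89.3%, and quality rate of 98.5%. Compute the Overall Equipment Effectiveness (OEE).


Formula: OEE = Availability * Performance * Quality / 10000
A * P = 93.9% * 89.3% / 100 = 83.85%
OEE = 83.85% * 98.5% / 100 = 82.6%

82.6%


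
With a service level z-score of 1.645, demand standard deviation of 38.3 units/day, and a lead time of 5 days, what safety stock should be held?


Formula: SS = z * sigma_d * sqrt(LT)
sqrt(LT) = sqrt(5) = 2.2361
SS = 1.645 * 38.3 * 2.2361
SS = 140.9 units

140.9 units


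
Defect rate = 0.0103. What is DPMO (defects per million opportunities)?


DPMO = defect_rate * 1000000 = 0.0103 * 1000000

10300


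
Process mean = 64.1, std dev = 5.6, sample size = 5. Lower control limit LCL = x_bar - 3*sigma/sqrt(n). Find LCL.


LCL = 64.1 - 3 * 5.6 / sqrt(5)

56.59


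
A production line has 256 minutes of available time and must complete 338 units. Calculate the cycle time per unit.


Formula: CT = Available Time / Number of Units
CT = 256 min / 338 units
CT = 0.76 min/unit

0.76 min/unit


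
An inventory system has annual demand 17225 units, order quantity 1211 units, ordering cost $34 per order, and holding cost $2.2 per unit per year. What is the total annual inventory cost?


TC = 17225/1211 * 34 + 1211/2 * 2.2

$1815.71


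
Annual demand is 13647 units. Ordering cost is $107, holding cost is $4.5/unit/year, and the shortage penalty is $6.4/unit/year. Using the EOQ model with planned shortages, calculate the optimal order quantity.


Formula: EOQ* = sqrt(2DS/H) * sqrt((H+P)/P)
Base EOQ = sqrt(2*13647*107/4.5) = 805.6 units
Correction = sqrt((4.5+6.4)/6.4) = 1.30504
EOQ* = 805.6 * 1.30504 = 1051.3 units

1051.3 units


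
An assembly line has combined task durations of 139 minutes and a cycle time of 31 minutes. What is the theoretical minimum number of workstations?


Formula: N_min = ceil(Sum of Task Times / Cycle Time)
N_min = ceil(139 min / 31 min) = ceil(4.4839)
N_min = 5 stations

5


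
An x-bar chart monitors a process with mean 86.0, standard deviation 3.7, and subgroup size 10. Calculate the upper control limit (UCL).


UCL = 86.0 + 3 * 3.7 / sqrt(10)

89.51


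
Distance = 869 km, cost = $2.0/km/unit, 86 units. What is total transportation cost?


TC = dist * cost * units = 869 * 2.0 * 86 = $149468.00

$149468.00


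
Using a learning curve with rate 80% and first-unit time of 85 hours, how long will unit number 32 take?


Formula: T_n = T_1 * (learning_rate)^(log2(n)) where learning_rate = rate/100
Doublings = log2(32) = 5
T_n = 85 * 0.8^5
T_n = 85 * 0.3277 = 27.9 hours

27.9 hours


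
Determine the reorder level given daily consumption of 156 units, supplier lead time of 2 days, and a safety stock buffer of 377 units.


Formula: ROP = (Daily Demand * Lead Time) + Safety Stock
Demand during lead time = 156 * 2 = 312 units
ROP = 312 + 377 = 689 units

689 units


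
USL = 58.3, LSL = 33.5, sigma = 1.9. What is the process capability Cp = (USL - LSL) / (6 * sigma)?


Cp = (58.3 - 33.5) / (6 * 1.9)

2.18


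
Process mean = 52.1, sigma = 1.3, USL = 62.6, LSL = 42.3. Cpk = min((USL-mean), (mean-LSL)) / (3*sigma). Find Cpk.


Cpu = (62.6 - 52.1) / (3 * 1.3) = 2.69
Cpl = (52.1 - 42.3) / (3 * 1.3) = 2.51
Cpk = min(2.69, 2.51) = 2.51

2.51


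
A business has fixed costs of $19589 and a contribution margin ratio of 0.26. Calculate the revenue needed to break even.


Formula: BER = Fixed Costs / Contribution Margin Ratio
BER = $19589 / 0.26
BER = $75342.31 (to the nearest cent)

$75342.31


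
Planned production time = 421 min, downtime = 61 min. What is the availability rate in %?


Formula: Availability = (Planned Time - Downtime) / Planned Time * 100
Uptime = 421 - 61 = 360 min
Availability = 360 / 421 * 100 = 85.5%

85.5%


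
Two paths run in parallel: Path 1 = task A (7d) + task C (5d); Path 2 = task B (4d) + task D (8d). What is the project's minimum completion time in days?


Path 1 = 7 + 5 = 12 days
Path 2 = 4 + 8 = 12 days
Duration = max(12, 12) = 12 days

12 days


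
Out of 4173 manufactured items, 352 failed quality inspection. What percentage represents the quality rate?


Formula: Quality Rate = Good Pieces / Total Pieces * 100
Good pieces = 4173 - 352 = 3821
QR = 3821 / 4173 * 100 = 91.6%

91.6%


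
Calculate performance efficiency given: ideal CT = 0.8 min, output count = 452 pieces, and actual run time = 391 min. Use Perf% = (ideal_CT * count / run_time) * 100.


Formula: Performance = (Ideal CT * Total Count) / Run Time * 100
Ideal output time = 0.8 * 452 = 361.6 min
Performance = 361.6 / 391 * 100 = 92.5%

92.5%


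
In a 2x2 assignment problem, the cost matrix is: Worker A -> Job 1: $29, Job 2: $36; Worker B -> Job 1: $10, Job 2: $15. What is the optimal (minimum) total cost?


Option 1: A->1 + B->2 = $29 + $15 = $44
Option 2: A->2 + B->1 = $36 + $10 = $46
Min cost = min($44, $46) = $44

$44


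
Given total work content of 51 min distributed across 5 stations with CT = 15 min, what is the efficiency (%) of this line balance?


Formula: Efficiency = Sum of Task Times / (N_stations * CT) * 100
Total station capacity = 5 stations * 15 min = 75 min
Efficiency = 51 / 75 * 100 = 68.0%

68.0%


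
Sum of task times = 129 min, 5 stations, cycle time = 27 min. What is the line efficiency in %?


Formula: Efficiency = Sum of Task Times / (N_stations * CT) * 100
Total station capacity = 5 stations * 27 min = 135 min
Efficiency = 129 / 135 * 100 = 95.6%

95.6%


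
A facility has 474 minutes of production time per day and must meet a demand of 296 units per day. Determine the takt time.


Formula: Takt Time = Available Production Time / Customer Demand
Takt = 474 min/day / 296 units/day
Takt = 1.6 min/unit

1.6 min/unit


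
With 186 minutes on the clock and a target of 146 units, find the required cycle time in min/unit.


Formula: CT = Available Time / Number of Units
CT = 186 min / 146 units
CT = 1.27 min/unit

1.27 min/unit


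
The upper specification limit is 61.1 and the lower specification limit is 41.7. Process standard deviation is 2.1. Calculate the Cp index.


Cp = (61.1 - 41.7) / (6 * 2.1)

1.54


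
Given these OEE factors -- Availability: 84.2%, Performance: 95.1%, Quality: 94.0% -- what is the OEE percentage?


Formula: OEE = Availability * Performance * Quality / 10000
A * P = 84.2% * 95.1% / 100 = 80.07%
OEE = 80.07% * 94.0% / 100 = 75.3%

75.3%


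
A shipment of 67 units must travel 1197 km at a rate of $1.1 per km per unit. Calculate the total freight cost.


TC = dist * cost * units = 1197 * 1.1 * 67 = $88218.90

$88218.90


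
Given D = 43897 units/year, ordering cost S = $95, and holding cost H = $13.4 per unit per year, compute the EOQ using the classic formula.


Formula: EOQ = sqrt(2 * D * S / H)
Numerator: 2 * 43897 * 95 = 8340430
2DS/H = 8340430 / 13.4 = 622420.1
EOQ = sqrt(622420.1) = 788.9 units

788.9 units


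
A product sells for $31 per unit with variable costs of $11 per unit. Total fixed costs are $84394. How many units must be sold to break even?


Formula: BEQ = Fixed Costs / (Price - Variable Cost)
Contribution margin = $31 - $11 = $20/unit
BEQ = ceil($84394 / $20/unit) = ceil(4219.7) = 4220 units

4220 units


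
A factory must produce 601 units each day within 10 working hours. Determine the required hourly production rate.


Formula: Production Rate = Daily Demand / Available Hours
Rate = 601 units/day / 10 hours/day
Rate = 60.1 units/hour

60.1 units/hour


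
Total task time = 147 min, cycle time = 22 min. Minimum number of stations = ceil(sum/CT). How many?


Formula: N_min = ceil(Sum of Task Times / Cycle Time)
N_min = ceil(147 min / 22 min) = ceil(6.6818)
N_min = 7 stations

7


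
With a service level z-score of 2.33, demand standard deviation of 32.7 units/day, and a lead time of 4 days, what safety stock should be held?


Formula: SS = z * sigma_d * sqrt(LT)
sqrt(LT) = sqrt(4) = 2.0
SS = 2.33 * 32.7 * 2.0
SS = 152.4 units

152.4 units


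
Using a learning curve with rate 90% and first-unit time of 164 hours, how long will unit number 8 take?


Formula: T_n = T_1 * (learning_rate)^(log2(n)) where learning_rate = rate/100
Doublings = log2(8) = 3
T_n = 164 * 0.9^3
T_n = 164 * 0.729 = 119.6 hours

119.6 hours


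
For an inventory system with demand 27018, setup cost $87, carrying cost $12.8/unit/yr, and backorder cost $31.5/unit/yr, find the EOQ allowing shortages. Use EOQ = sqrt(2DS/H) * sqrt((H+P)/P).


Formula: EOQ* = sqrt(2DS/H) * sqrt((H+P)/P)
Base EOQ = sqrt(2*27018*87/12.8) = 606.03 units
Correction = sqrt((12.8+31.5)/31.5) = 1.1859
EOQ* = 606.03 * 1.1859 = 718.7 units

718.7 units


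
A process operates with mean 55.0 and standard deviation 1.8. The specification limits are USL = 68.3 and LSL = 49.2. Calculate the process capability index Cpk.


Cpu = (68.3 - 55.0) / (3 * 1.8) = 2.46
Cpl = (55.0 - 49.2) / (3 * 1.8) = 1.07
Cpk = min(2.46, 1.07) = 1.07

1.07


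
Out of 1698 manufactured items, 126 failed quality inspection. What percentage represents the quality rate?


Formula: Quality Rate = Good Pieces / Total Pieces * 100
Good pieces = 1698 - 126 = 1572
QR = 1572 / 1698 * 100 = 92.6%

92.6%


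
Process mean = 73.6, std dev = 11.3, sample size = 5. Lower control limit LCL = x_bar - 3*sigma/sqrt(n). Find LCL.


LCL = 73.6 - 3 * 11.3 / sqrt(5)

58.44


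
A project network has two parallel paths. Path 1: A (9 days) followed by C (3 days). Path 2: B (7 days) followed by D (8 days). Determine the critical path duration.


Path 1 = 9 + 3 = 12 days
Path 2 = 7 + 8 = 15 days
Duration = max(12, 15) = 15 days

15 days


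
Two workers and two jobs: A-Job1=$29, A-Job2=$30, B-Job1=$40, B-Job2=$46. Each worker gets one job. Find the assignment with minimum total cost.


Option 1: A->1 + B->2 = $29 + $46 = $75
Option 2: A->2 + B->1 = $30 + $40 = $70
Min cost = min($75, $70) = $70

$70


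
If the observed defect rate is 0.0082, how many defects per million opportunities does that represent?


DPMO = defect_rate * 1000000 = 0.0082 * 1000000

8200


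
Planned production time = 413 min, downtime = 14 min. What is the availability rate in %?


Formula: Availability = (Planned Time - Downtime) / Planned Time * 100
Uptime = 413 - 14 = 399 min
Availability = 399 / 413 * 100 = 96.6%

96.6%


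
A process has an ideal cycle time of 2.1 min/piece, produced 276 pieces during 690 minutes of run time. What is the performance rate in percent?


Formula: Performance = (Ideal CT * Total Count) / Run Time * 100
Ideal output time = 2.1 * 276 = 579.6 min
Performance = 579.6 / 690 * 100 = 84.0%

84.0%


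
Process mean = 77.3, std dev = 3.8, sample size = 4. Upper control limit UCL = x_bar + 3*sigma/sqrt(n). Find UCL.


UCL = 77.3 + 3 * 3.8 / sqrt(4)

83.0


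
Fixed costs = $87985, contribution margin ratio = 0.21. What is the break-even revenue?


Formula: BER = Fixed Costs / Contribution Margin Ratio
BER = $87985 / 0.21
BER = $418976.19 (to the nearest cent)

$418976.19


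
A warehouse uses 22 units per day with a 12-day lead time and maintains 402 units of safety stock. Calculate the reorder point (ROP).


Formula: ROP = (Daily Demand * Lead Time) + Safety Stock
Demand during lead time = 22 * 12 = 264 units
ROP = 264 + 402 = 666 units

666 units


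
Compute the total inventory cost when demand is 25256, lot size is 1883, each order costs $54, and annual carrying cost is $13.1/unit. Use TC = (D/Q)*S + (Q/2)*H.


TC = 25256/1883 * 54 + 1883/2 * 13.1

$13057.93


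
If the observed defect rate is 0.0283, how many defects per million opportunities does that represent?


DPMO = defect_rate * 1000000 = 0.0283 * 1000000

28300


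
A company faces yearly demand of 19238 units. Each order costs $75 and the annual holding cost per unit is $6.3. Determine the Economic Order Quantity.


Formula: EOQ = sqrt(2 * D * S / H)
Numerator: 2 * 19238 * 75 = 2885700
2DS/H = 2885700 / 6.3 = 458047.6
EOQ = sqrt(458047.6) = 676.8 units

676.8 units


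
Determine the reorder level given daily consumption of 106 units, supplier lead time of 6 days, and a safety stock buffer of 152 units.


Formula: ROP = (Daily Demand * Lead Time) + Safety Stock
Demand during lead time = 106 * 6 = 636 units
ROP = 636 + 152 = 788 units

788 units


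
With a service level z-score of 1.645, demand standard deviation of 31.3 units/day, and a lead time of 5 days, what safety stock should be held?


Formula: SS = z * sigma_d * sqrt(LT)
sqrt(LT) = sqrt(5) = 2.2361
SS = 1.645 * 31.3 * 2.2361
SS = 115.1 units

115.1 units


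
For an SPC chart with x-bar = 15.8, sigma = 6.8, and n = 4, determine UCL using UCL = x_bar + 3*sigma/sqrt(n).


UCL = 15.8 + 3 * 6.8 / sqrt(4)

26.0


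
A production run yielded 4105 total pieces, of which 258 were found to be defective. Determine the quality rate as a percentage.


Formula: Quality Rate = Good Pieces / Total Pieces * 100
Good pieces = 4105 - 258 = 3847
QR = 3847 / 4105 * 100 = 93.7%

93.7%


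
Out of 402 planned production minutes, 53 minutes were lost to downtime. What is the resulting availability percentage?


Formula: Availability = (Planned Time - Downtime) / Planned Time * 100
Uptime = 402 - 53 = 349 min
Availability = 349 / 402 * 100 = 86.8%

86.8%


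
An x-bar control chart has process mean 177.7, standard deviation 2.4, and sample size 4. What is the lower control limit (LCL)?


LCL = 177.7 - 3 * 2.4 / sqrt(4)

174.1


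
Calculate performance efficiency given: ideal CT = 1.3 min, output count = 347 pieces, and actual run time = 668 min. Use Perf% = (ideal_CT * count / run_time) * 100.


Formula: Performance = (Ideal CT * Total Count) / Run Time * 100
Ideal output time = 1.3 * 347 = 451.1 min
Performance = 451.1 / 668 * 100 = 67.5%

67.5%


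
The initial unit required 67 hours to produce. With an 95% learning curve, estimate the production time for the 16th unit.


Formula: T_n = T_1 * (learning_rate)^(log2(n)) where learning_rate = rate/100
Doublings = log2(16) = 4
T_n = 67 * 0.95^4
T_n = 67 * 0.8145 = 54.6 hours

54.6 hours


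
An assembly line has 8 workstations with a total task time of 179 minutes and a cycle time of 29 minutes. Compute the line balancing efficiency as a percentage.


Formula: Efficiency = Sum of Task Times / (N_stations * CT) * 100
Total station capacity = 8 stations * 29 min = 232 min
Efficiency = 179 / 232 * 100 = 77.2%

77.2%


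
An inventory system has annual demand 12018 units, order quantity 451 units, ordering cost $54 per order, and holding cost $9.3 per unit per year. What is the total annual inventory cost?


TC = 12018/451 * 54 + 451/2 * 9.3

$3536.11


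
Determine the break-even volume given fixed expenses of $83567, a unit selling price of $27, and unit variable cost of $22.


Formula: BEQ = Fixed Costs / (Price - Variable Cost)
Contribution margin = $27 - $22 = $5/unit
BEQ = ceil($83567 / $5/unit) = ceil(16713.4) = 16714 units

16714 units


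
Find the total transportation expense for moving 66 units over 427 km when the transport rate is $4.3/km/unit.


TC = dist * cost * units = 427 * 4.3 * 66 = $121182.60

$121182.60


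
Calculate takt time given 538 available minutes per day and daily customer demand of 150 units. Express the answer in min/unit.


Formula: Takt Time = Available Production Time / Customer Demand
Takt = 538 min/day / 150 units/day
Takt = 3.59 min/unit

3.59 min/unit


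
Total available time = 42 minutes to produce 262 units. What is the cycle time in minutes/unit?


Formula: CT = Available Time / Number of Units
CT = 42 min / 262 units
CT = 0.16 min/unit

0.16 min/unit


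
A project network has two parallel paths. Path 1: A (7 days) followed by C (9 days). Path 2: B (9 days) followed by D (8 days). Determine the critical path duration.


Path 1 = 7 + 9 = 16 days
Path 2 = 9 + 8 = 17 days
Duration = max(16, 17) = 17 days

17 days


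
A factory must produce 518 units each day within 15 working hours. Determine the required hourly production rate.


Formula: Production Rate = Daily Demand / Available Hours
Rate = 518 units/day / 15 hours/day
Rate = 34.5 units/hour

34.5 units/hour


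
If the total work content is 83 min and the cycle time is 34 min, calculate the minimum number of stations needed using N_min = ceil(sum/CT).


Formula: N_min = ceil(Sum of Task Times / Cycle Time)
N_min = ceil(83 min / 34 min) = ceil(2.4412)
N_min = 3 stations

3


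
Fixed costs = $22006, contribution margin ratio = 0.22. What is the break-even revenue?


Formula: BER = Fixed Costs / Contribution Margin Ratio
BER = $22006 / 0.22
BER = $100027.27 (to the nearest cent)

$100027.27


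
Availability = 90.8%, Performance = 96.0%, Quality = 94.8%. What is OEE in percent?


Formula: OEE = Availability * Performance * Quality / 10000
A * P = 90.8% * 96.0% / 100 = 87.17%
OEE = 87.17% * 94.8% / 100 = 82.6%

82.6%


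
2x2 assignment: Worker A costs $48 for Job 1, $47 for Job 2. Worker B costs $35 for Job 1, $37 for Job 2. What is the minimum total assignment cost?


Option 1: A->1 + B->2 = $48 + $37 = $85
Option 2: A->2 + B->1 = $47 + $35 = $82
Min cost = min($85, $82) = $82

$82


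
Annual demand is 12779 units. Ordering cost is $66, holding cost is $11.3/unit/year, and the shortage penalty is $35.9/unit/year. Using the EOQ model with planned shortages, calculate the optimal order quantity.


Formula: EOQ* = sqrt(2DS/H) * sqrt((H+P)/P)
Base EOQ = sqrt(2*12779*66/11.3) = 386.36 units
Correction = sqrt((11.3+35.9)/35.9) = 1.14663
EOQ* = 386.36 * 1.14663 = 443.0 units

443.0 units


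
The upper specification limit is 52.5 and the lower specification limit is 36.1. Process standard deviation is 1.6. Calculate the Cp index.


Cp = (52.5 - 36.1) / (6 * 1.6)

1.71


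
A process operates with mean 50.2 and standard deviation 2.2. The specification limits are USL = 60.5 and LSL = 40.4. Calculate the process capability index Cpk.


Cpu = (60.5 - 50.2) / (3 * 2.2) = 1.56
Cpl = (50.2 - 40.4) / (3 * 2.2) = 1.48
Cpk = min(1.56, 1.48) = 1.48

1.48


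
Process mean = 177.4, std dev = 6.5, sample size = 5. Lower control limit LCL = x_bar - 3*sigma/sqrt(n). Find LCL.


LCL = 177.4 - 3 * 6.5 / sqrt(5)

168.68


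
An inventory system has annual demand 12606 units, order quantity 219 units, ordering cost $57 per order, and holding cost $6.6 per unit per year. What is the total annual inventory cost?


TC = 12606/219 * 57 + 219/2 * 6.6

$4003.71


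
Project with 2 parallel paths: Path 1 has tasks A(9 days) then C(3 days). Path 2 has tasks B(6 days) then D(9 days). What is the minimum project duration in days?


Path 1 = 9 + 3 = 12 days
Path 2 = 6 + 9 = 15 days
Duration = max(12, 15) = 15 days

15 days


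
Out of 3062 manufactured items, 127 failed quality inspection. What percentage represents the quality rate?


Formula: Quality Rate = Good Pieces / Total Pieces * 100
Good pieces = 3062 - 127 = 2935
QR = 2935 / 3062 * 100 = 95.9%

95.9%


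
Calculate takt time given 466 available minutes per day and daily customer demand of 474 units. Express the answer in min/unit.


Formula: Takt Time = Available Production Time / Customer Demand
Takt = 466 min/day / 474 units/day
Takt = 0.98 min/unit

0.98 min/unit


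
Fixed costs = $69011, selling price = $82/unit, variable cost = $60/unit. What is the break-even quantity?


Formula: BEQ = Fixed Costs / (Price - Variable Cost)
Contribution margin = $82 - $60 = $22/unit
BEQ = ceil($69011 / $22/unit) = ceil(3136.86) = 3137 units

3137 units


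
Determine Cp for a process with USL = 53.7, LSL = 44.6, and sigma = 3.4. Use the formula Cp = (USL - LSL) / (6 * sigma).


Cp = (53.7 - 44.6) / (6 * 3.4)

0.45


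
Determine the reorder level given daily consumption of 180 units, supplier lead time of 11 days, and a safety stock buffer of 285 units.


Formula: ROP = (Daily Demand * Lead Time) + Safety Stock
Demand during lead time = 180 * 11 = 1980 units
ROP = 1980 + 285 = 2265 units

2265 units


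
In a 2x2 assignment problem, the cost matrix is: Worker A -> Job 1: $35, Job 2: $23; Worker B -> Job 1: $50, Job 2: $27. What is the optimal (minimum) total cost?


Option 1: A->1 + B->2 = $35 + $27 = $62
Option 2: A->2 + B->1 = $23 + $50 = $73
Min cost = min($62, $73) = $62

$62


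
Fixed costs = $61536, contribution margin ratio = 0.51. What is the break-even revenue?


Formula: BER = Fixed Costs / Contribution Margin Ratio
BER = $61536 / 0.51
BER = $120658.82 (to the nearest cent)

$120658.82


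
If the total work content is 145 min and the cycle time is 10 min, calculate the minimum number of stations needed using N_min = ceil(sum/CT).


Formula: N_min = ceil(Sum of Task Times / Cycle Time)
N_min = ceil(145 min / 10 min) = ceil(14.5)
N_min = 15 stations

15


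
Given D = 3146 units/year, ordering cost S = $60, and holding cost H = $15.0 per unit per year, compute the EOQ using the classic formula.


Formula: EOQ = sqrt(2 * D * S / H)
Numerator: 2 * 3146 * 60 = 377520
2DS/H = 377520 / 15.0 = 25168.0
EOQ = sqrt(25168.0) = 158.6 units

158.6 units


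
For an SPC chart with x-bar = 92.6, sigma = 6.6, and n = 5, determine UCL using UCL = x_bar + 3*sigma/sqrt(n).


UCL = 92.6 + 3 * 6.6 / sqrt(5)

101.45


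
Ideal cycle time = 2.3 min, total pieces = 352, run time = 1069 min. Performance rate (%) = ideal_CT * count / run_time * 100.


Formula: Performance = (Ideal CT * Total Count) / Run Time * 100
Ideal output time = 2.3 * 352 = 809.6 min
Performance = 809.6 / 1069 * 100 = 75.7%

75.7%


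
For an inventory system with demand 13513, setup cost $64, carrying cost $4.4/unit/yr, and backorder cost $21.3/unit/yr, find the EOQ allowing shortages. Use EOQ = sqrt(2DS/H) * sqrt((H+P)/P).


Formula: EOQ* = sqrt(2DS/H) * sqrt((H+P)/P)
Base EOQ = sqrt(2*13513*64/4.4) = 626.98 units
Correction = sqrt((4.4+21.3)/21.3) = 1.09844
EOQ* = 626.98 * 1.09844 = 688.7 units

688.7 units


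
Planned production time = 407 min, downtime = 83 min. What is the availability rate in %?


Formula: Availability = (Planned Time - Downtime) / Planned Time * 100
Uptime = 407 - 83 = 324 min
Availability = 324 / 407 * 100 = 79.6%

79.6%


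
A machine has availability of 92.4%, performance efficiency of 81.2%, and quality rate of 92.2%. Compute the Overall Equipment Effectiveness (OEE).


Formula: OEE = Availability * Performance * Quality / 10000
A * P = 92.4% * 81.2% / 100 = 75.03%
OEE = 75.03% * 92.2% / 100 = 69.2%

69.2%


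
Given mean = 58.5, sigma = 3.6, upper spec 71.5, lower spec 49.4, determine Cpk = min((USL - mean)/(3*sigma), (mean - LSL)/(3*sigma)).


Cpu = (71.5 - 58.5) / (3 * 3.6) = 1.2
Cpl = (58.5 - 49.4) / (3 * 3.6) = 0.84
Cpk = min(1.2, 0.84) = 0.84

0.84


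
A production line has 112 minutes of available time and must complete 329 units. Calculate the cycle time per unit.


Formula: CT = Available Time / Number of Units
CT = 112 min / 329 units
CT = 0.34 min/unit

0.34 min/unit


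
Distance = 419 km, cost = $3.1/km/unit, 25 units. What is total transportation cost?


TC = dist * cost * units = 419 * 3.1 * 25 = $32472.50

$32472.50


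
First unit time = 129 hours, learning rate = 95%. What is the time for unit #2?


Formula: T_n = T_1 * (learning_rate)^(log2(n)) where learning_rate = rate/100
Doublings = log2(2) = 1
T_n = 129 * 0.95^1
T_n = 129 * 0.95 = 122.6 hours

122.6 hours


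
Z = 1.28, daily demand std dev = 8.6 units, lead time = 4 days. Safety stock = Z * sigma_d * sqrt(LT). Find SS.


Formula: SS = z * sigma_d * sqrt(LT)
sqrt(LT) = sqrt(4) = 2.0
SS = 1.28 * 8.6 * 2.0
SS = 22.0 units

22.0 units


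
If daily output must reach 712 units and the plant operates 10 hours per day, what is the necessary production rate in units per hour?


Formula: Production Rate = Daily Demand / Available Hours
Rate = 712 units/day / 10 hours/day
Rate = 71.2 units/hour

71.2 units/hour


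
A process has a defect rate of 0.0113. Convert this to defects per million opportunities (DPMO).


DPMO = defect_rate * 1000000 = 0.0113 * 1000000

11300


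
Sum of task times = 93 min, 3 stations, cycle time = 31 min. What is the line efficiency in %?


Formula: Efficiency = Sum of Task Times / (N_stations * CT) * 100
Total station capacity = 3 stations * 31 min = 93 min
Efficiency = 93 / 93 * 100 = 100.0%

100.0%


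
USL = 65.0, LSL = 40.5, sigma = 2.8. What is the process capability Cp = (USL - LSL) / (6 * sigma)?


Cp = (65.0 - 40.5) / (6 * 2.8)

1.46


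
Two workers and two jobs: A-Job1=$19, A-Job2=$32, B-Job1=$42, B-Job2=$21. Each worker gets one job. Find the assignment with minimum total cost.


Option 1: A->1 + B->2 = $19 + $21 = $40
Option 2: A->2 + B->1 = $32 + $42 = $74
Min cost = min($40, $74) = $40

$40


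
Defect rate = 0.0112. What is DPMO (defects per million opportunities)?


DPMO = defect_rate * 1000000 = 0.0112 * 1000000

11200


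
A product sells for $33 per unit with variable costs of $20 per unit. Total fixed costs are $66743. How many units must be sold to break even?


Formula: BEQ = Fixed Costs / (Price - Variable Cost)
Contribution margin = $33 - $20 = $13/unit
BEQ = ceil($66743 / $13/unit) = ceil(5134.08) = 5135 units

5135 units


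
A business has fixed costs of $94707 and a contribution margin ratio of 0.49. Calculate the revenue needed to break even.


Formula: BER = Fixed Costs / Contribution Margin Ratio
BER = $94707 / 0.49
BER = $193279.59 (to the nearest cent)

$193279.59


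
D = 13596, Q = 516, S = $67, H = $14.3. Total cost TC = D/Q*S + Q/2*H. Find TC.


TC = 13596/516 * 67 + 516/2 * 14.3

$5454.77


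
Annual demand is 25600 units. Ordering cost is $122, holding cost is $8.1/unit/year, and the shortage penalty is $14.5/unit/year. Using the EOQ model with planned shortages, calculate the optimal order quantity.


Formula: EOQ* = sqrt(2DS/H) * sqrt((H+P)/P)
Base EOQ = sqrt(2*25600*122/8.1) = 878.16 units
Correction = sqrt((8.1+14.5)/14.5) = 1.24845
EOQ* = 878.16 * 1.24845 = 1096.3 units

1096.3 units
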